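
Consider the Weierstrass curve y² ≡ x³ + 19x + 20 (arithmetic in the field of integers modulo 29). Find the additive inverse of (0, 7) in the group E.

(0, 22)

-(0, 7) = (0, -7 mod 29) = (0, 22).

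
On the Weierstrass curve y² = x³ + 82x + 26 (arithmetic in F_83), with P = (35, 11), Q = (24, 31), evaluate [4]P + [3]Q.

First 4P:
Double-and-add on 4 = (100)₂. Start with P = (35, 11) for the leading 1-bit.
double: tangent at (35, 11): λ = (3·35² + 82)/(2·11) ≡ 22/22. 22⁻¹ ≡ 34 (mod 83), so λ ≡ 22·34 ≡ 1.
  x = λ² - 35 - 35 = 1 - 70 ≡ 14; y = λ·(35 - 14) - 11 ≡ 10. → (14, 10)
double: tangent at (14, 10): λ = (3·14² + 82)/(2·10) ≡ 6/20. 20⁻¹ ≡ 54 (mod 83), so λ ≡ 6·54 ≡ 75.
  x = λ² - 14 - 14 = 5625 - 28 ≡ 36; y = λ·(14 - 36) - 10 ≡ 0. → (36, 0)
4P = (36, 0).
Next 3Q:
Repeated addition: build up to 3Q.
2Q: tangent at (24, 31): λ = (3·24² + 82)/(2·31) ≡ 67/62. 62⁻¹ ≡ 79 (mod 83) since 62·79 = 4898 ≡ 1, so λ ≡ 67·79 ≡ 64.
  x = λ² - 24 - 24 = 4096 - 48 ≡ 64; y = λ·(24 - 64) - 31 ≡ 65. → (64, 65)
3Q: (64, 65) + (24, 31). λ = (31 - 65)/(24 - 64) ≡ 49/43 mod 83. 43⁻¹ ≡ 56 (mod 83), so λ ≡ 5.
  x = λ² - 64 - 24 = 25 - 88 ≡ 20; y = λ·(64 - 20) - 65 ≡ 72. → (20, 72)
3Q = (20, 72).
Finally 4P + 3Q:
(36, 0) + (20, 72). λ = (72 - 0)/(20 - 36) ≡ 72/67 mod 83. 67⁻¹ ≡ 57 (mod 83) since 67·57 = 3819 ≡ 1, so λ ≡ 37.
  x = λ² - 36 - 20 = 1369 - 56 ≡ 68; y = λ·(36 - 68) - 0 ≡ 61. → (68, 61)

(68, 61)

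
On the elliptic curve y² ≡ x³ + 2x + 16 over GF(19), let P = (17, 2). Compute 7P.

(6, 4)

Double-and-add on 7 = (111)₂. Start with P = (17, 2) for the leading 1-bit.
double: tangent at (17, 2): λ = (3·17² + 2)/(2·2) ≡ 14/4. 4⁻¹ ≡ 5 (mod 19) since 4·5 = 20 ≡ 1, so λ ≡ 14·5 ≡ 13.
  x = λ² - 17 - 17 = 169 - 34 ≡ 2; y = λ·(17 - 2) - 2 ≡ 3. → (2, 3)
add P: (2, 3) + (17, 2). λ = (2 - 3)/(17 - 2) ≡ 18/15 mod 19. 15⁻¹ ≡ 14 (mod 19), so λ ≡ 5.
  x = λ² - 2 - 17 = 25 - 19 ≡ 6; y = λ·(2 - 6) - 3 ≡ 15. → (6, 15)
double: tangent at (6, 15): λ = (3·6² + 2)/(2·15) ≡ 15/11. 11⁻¹ ≡ 7 (mod 19) since 11·7 = 77 ≡ 1, so λ ≡ 15·7 ≡ 10.
  x = λ² - 6 - 6 = 100 - 12 ≡ 12; y = λ·(6 - 12) - 15 ≡ 1. → (12, 1)
add P: (12, 1) + (17, 2). λ = (2 - 1)/(17 - 12) ≡ 1/5 mod 19. 5⁻¹ ≡ 4 (mod 19), so λ ≡ 4.
  x = λ² - 12 - 17 = 16 - 29 ≡ 6; y = λ·(12 - 6) - 1 ≡ 4. → (6, 4)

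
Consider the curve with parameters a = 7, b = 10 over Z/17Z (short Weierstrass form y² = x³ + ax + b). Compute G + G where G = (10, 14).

(6, 8)

tangent at (10, 14): λ = (3·10² + 7)/(2·14) ≡ 1/11. 11⁻¹ ≡ 14 (mod 17), so λ ≡ 1·14 ≡ 14.
  x = λ² - 10 - 10 = 196 - 20 ≡ 6; y = λ·(10 - 6) - 14 ≡ 8. → (6, 8)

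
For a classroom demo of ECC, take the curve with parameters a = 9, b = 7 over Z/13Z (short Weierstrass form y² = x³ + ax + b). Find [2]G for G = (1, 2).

tangent at (1, 2): λ = (3·1² + 9)/(2·2) ≡ 12/4. 4⁻¹ ≡ 10 (mod 13) since 4·10 = 40 ≡ 1, so λ ≡ 12·10 ≡ 3.
  x = λ² - 1 - 1 = 9 - 2 ≡ 7; y = λ·(1 - 7) - 2 ≡ 6. → (7, 6)

(7, 6)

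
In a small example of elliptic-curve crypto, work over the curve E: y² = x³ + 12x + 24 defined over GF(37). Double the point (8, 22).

tangent at (8, 22): λ = (3·8² + 12)/(2·22) ≡ 19/7. 7⁻¹ ≡ 16 (mod 37), so λ ≡ 19·16 ≡ 8.
  x = λ² - 8 - 8 = 64 - 16 ≡ 11; y = λ·(8 - 11) - 22 ≡ 28. → (11, 28)

(11, 28)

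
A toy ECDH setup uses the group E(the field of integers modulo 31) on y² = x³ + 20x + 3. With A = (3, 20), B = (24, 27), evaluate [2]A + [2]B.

(3, 11)

First 2A:
Repeated addition: build up to 2A.
2A: tangent at (3, 20): λ = (3·3² + 20)/(2·20) ≡ 16/9. 9⁻¹ ≡ 7 (mod 31), so λ ≡ 16·7 ≡ 19.
  x = λ² - 3 - 3 = 361 - 6 ≡ 14; y = λ·(3 - 14) - 20 ≡ 19. → (14, 19)
2A = (14, 19).
Next 2B:
Repeated addition: build up to 2B.
2B: tangent at (24, 27): λ = (3·24² + 20)/(2·27) ≡ 12/23. 23⁻¹ ≡ 27 (mod 31), so λ ≡ 12·27 ≡ 14.
  x = λ² - 24 - 24 = 196 - 48 ≡ 24; y = λ·(24 - 24) - 27 ≡ 4. → (24, 4)
2B = (24, 4).
Finally 2A + 2B:
(14, 19) + (24, 4). λ = (4 - 19)/(24 - 14) ≡ 16/10 mod 31. 10⁻¹ ≡ 28 (mod 31) since 10·28 = 280 ≡ 1, so λ ≡ 14.
  x = λ² - 14 - 24 = 196 - 38 ≡ 3; y = λ·(14 - 3) - 19 ≡ 11. → (3, 11)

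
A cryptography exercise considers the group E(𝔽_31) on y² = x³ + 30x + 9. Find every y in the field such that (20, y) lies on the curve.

none

x³ + 30x + 9 = 8609 ≡ 22 (mod 31).
22 is a non-residue mod 31; no y exists.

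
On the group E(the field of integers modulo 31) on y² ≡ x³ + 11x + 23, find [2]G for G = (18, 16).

(14, 10)

tangent at (18, 16): λ = (3·18² + 11)/(2·16) ≡ 22/1. 1⁻¹ ≡ 1 (mod 31), so λ ≡ 22·1 ≡ 22.
  x = λ² - 18 - 18 = 484 - 36 ≡ 14; y = λ·(18 - 14) - 16 ≡ 10. → (14, 10)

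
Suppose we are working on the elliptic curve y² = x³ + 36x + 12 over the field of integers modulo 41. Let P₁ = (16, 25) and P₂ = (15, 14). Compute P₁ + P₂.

(16, 25) + (15, 14). λ = (14 - 25)/(15 - 16) ≡ 30/40 mod 41. 40⁻¹ ≡ 40 (mod 41), so λ ≡ 11.
  x = λ² - 16 - 15 = 121 - 31 ≡ 8; y = λ·(16 - 8) - 25 ≡ 22. → (8, 22)

(8, 22)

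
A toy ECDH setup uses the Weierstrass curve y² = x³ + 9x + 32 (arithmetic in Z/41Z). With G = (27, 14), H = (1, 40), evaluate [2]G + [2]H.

First 2G:
Repeated addition: build up to 2G.
2G: tangent at (27, 14): λ = (3·27² + 9)/(2·14) ≡ 23/28. 28⁻¹ ≡ 22 (mod 41), so λ ≡ 23·22 ≡ 14.
  x = λ² - 27 - 27 = 196 - 54 ≡ 19; y = λ·(27 - 19) - 14 ≡ 16. → (19, 16)
2G = (19, 16).
Next 2H:
Repeated addition: build up to 2H.
2H: tangent at (1, 40): λ = (3·1² + 9)/(2·40) ≡ 12/39. 39⁻¹ ≡ 20 (mod 41), so λ ≡ 12·20 ≡ 35.
  x = λ² - 1 - 1 = 1225 - 2 ≡ 34; y = λ·(1 - 34) - 40 ≡ 35. → (34, 35)
2H = (34, 35).
Finally 2G + 2H:
(19, 16) + (34, 35). λ = (35 - 16)/(34 - 19) ≡ 19/15 mod 41. 15⁻¹ ≡ 11 (mod 41), so λ ≡ 4.
  x = λ² - 19 - 34 = 16 - 53 ≡ 4; y = λ·(19 - 4) - 16 ≡ 3. → (4, 3)

(4, 3)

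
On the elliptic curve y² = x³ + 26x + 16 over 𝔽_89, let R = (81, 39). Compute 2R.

(66, 44)

tangent at (81, 39): λ = (3·81² + 26)/(2·39) ≡ 40/78. 78⁻¹ ≡ 8 (mod 89) since 78·8 = 624 ≡ 1, so λ ≡ 40·8 ≡ 53.
  x = λ² - 81 - 81 = 2809 - 162 ≡ 66; y = λ·(81 - 66) - 39 ≡ 44. → (66, 44)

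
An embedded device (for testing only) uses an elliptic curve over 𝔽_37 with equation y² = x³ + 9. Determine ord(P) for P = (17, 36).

9

2P: tangent at (17, 36): λ = (3·17² + 0)/(2·36) ≡ 16/35. 35⁻¹ ≡ 18 (mod 37) since 35·18 = 630 ≡ 1, so λ ≡ 16·18 ≡ 29.
  x = λ² - 17 - 17 = 841 - 34 ≡ 30; y = λ·(17 - 30) - 36 ≡ 31. → (30, 31)
3P: (30, 31) + (17, 36). λ = (36 - 31)/(17 - 30) ≡ 5/24 mod 37. 24⁻¹ ≡ 17 (mod 37), so λ ≡ 11.
  x = λ² - 30 - 17 = 121 - 47 ≡ 0; y = λ·(30 - 0) - 31 ≡ 3. → (0, 3)
4P: (0, 3) + (17, 36). λ = (36 - 3)/(17 - 0) ≡ 33/17 mod 37. 17⁻¹ ≡ 24 (mod 37), so λ ≡ 15.
  x = λ² - 0 - 17 = 225 - 17 ≡ 23; y = λ·(0 - 23) - 3 ≡ 22. → (23, 22)
5P: (23, 22) + (17, 36). λ = (36 - 22)/(17 - 23) ≡ 14/31 mod 37. 31⁻¹ ≡ 6 (mod 37) since 31·6 = 186 ≡ 1, so λ ≡ 10.
  x = λ² - 23 - 17 = 100 - 40 ≡ 23; y = λ·(23 - 23) - 22 ≡ 15. → (23, 15)
6P: (23, 15) + (17, 36). λ = (36 - 15)/(17 - 23) ≡ 21/31 mod 37. 31⁻¹ ≡ 6 (mod 37), so λ ≡ 15.
  x = λ² - 23 - 17 = 225 - 40 ≡ 0; y = λ·(23 - 0) - 15 ≡ 34. → (0, 34)
7P: (0, 34) + (17, 36). λ = (36 - 34)/(17 - 0) ≡ 2/17 mod 37. 17⁻¹ ≡ 24 (mod 37) since 17·24 = 408 ≡ 1, so λ ≡ 11.
  x = λ² - 0 - 17 = 121 - 17 ≡ 30; y = λ·(0 - 30) - 34 ≡ 6. → (30, 6)
8P: (30, 6) + (17, 36). λ = (36 - 6)/(17 - 30) ≡ 30/24 mod 37. 24⁻¹ ≡ 17 (mod 37), so λ ≡ 29.
  x = λ² - 30 - 17 = 841 - 47 ≡ 17; y = λ·(30 - 17) - 6 ≡ 1. → (17, 1)
9P: (17, 1) + (17, 36): same x and y₁ ≡ -y₂, so the sum is O.
9P = O, so the order is 9.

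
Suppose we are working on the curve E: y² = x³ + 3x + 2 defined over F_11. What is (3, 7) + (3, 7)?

(6, 7)

tangent at (3, 7): λ = (3·3² + 3)/(2·7) ≡ 8/3. 3⁻¹ ≡ 4 (mod 11), so λ ≡ 8·4 ≡ 10.
  x = λ² - 3 - 3 = 100 - 6 ≡ 6; y = λ·(3 - 6) - 7 ≡ 7. → (6, 7)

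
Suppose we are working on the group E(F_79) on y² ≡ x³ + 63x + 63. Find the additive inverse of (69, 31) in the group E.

(69, 48)

-(69, 31) = (69, -31 mod 79) = (69, 48).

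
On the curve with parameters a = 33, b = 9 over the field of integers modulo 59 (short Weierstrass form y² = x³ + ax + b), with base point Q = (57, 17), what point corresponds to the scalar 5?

(31, 5)

Repeated addition: build up to 5Q.
2Q: tangent at (57, 17): λ = (3·57² + 33)/(2·17) ≡ 45/34. 34⁻¹ ≡ 33 (mod 59) since 34·33 = 1122 ≡ 1, so λ ≡ 45·33 ≡ 10.
  x = λ² - 57 - 57 = 100 - 114 ≡ 45; y = λ·(57 - 45) - 17 ≡ 44. → (45, 44)
3Q: (45, 44) + (57, 17). λ = (17 - 44)/(57 - 45) ≡ 32/12 mod 59. 12⁻¹ ≡ 5 (mod 59), so λ ≡ 42.
  x = λ² - 45 - 57 = 1764 - 102 ≡ 10; y = λ·(45 - 10) - 44 ≡ 10. → (10, 10)
4Q: (10, 10) + (57, 17). λ = (17 - 10)/(57 - 10) ≡ 7/47 mod 59. 47⁻¹ ≡ 54 (mod 59) since 47·54 = 2538 ≡ 1, so λ ≡ 24.
  x = λ² - 10 - 57 = 576 - 67 ≡ 37; y = λ·(10 - 37) - 10 ≡ 50. → (37, 50)
5Q: (37, 50) + (57, 17). λ = (17 - 50)/(57 - 37) ≡ 26/20 mod 59. 20⁻¹ ≡ 3 (mod 59), so λ ≡ 19.
  x = λ² - 37 - 57 = 361 - 94 ≡ 31; y = λ·(37 - 31) - 50 ≡ 5. → (31, 5)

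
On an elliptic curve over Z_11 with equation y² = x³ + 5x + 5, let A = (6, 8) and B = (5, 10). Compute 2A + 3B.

(6, 3)

First 2A:
Repeated addition: build up to 2A.
2A: tangent at (6, 8): λ = (3·6² + 5)/(2·8) ≡ 3/5. 5⁻¹ ≡ 9 (mod 11) since 5·9 = 45 ≡ 1, so λ ≡ 3·9 ≡ 5.
  x = λ² - 6 - 6 = 25 - 12 ≡ 2; y = λ·(6 - 2) - 8 ≡ 1. → (2, 1)
2A = (2, 1).
Next 3B:
Repeated addition: build up to 3B.
2B: tangent at (5, 10): λ = (3·5² + 5)/(2·10) ≡ 3/9. 9⁻¹ ≡ 5 (mod 11), so λ ≡ 3·5 ≡ 4.
  x = λ² - 5 - 5 = 16 - 10 ≡ 6; y = λ·(5 - 6) - 10 ≡ 8. → (6, 8)
3B: (6, 8) + (5, 10). λ = (10 - 8)/(5 - 6) ≡ 2/10 mod 11. 10⁻¹ ≡ 10 (mod 11) since 10·10 = 100 ≡ 1, so λ ≡ 9.
  x = λ² - 6 - 5 = 81 - 11 ≡ 4; y = λ·(6 - 4) - 8 ≡ 10. → (4, 10)
3B = (4, 10).
Finally 2A + 3B:
(2, 1) + (4, 10). λ = (10 - 1)/(4 - 2) ≡ 9/2 mod 11. 2⁻¹ ≡ 6 (mod 11), so λ ≡ 10.
  x = λ² - 2 - 4 = 100 - 6 ≡ 6; y = λ·(2 - 6) - 1 ≡ 3. → (6, 3)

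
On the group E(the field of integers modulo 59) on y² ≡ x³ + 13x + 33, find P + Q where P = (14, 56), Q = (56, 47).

(14, 56) + (56, 47). λ = (47 - 56)/(56 - 14) ≡ 50/42 mod 59. 42⁻¹ ≡ 52 (mod 59), so λ ≡ 4.
  x = λ² - 14 - 56 = 16 - 70 ≡ 5; y = λ·(14 - 5) - 56 ≡ 39. → (5, 39)

(5, 39)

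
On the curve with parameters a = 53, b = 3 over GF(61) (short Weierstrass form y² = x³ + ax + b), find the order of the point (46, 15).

2P: tangent at (46, 15): λ = (3·46² + 53)/(2·15) ≡ 57/30. 30⁻¹ ≡ 59 (mod 61), so λ ≡ 57·59 ≡ 8.
  x = λ² - 46 - 46 = 64 - 92 ≡ 33; y = λ·(46 - 33) - 15 ≡ 28. → (33, 28)
3P: (33, 28) + (46, 15). λ = (15 - 28)/(46 - 33) ≡ 48/13 mod 61. 13⁻¹ ≡ 47 (mod 61) since 13·47 = 611 ≡ 1, so λ ≡ 60.
  x = λ² - 33 - 46 = 3600 - 79 ≡ 44; y = λ·(33 - 44) - 28 ≡ 44. → (44, 44)
4P: (44, 44) + (46, 15). λ = (15 - 44)/(46 - 44) ≡ 32/2 mod 61. 2⁻¹ ≡ 31 (mod 61), so λ ≡ 16.
  x = λ² - 44 - 46 = 256 - 90 ≡ 44; y = λ·(44 - 44) - 44 ≡ 17. → (44, 17)
5P: (44, 17) + (46, 15). λ = (15 - 17)/(46 - 44) ≡ 59/2 mod 61. 2⁻¹ ≡ 31 (mod 61), so λ ≡ 60.
  x = λ² - 44 - 46 = 3600 - 90 ≡ 33; y = λ·(44 - 33) - 17 ≡ 33. → (33, 33)
6P: (33, 33) + (46, 15). λ = (15 - 33)/(46 - 33) ≡ 43/13 mod 61. 13⁻¹ ≡ 47 (mod 61), so λ ≡ 8.
  x = λ² - 33 - 46 = 64 - 79 ≡ 46; y = λ·(33 - 46) - 33 ≡ 46. → (46, 46)
7P: (46, 46) + (46, 15): same x and y₁ ≡ -y₂, so the sum is the point at infinity.
7P = the point at infinity, so the order is 7.

7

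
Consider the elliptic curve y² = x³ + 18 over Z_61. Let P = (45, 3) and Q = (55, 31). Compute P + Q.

(3, 17)

(45, 3) + (55, 31). λ = (31 - 3)/(55 - 45) ≡ 28/10 mod 61. 10⁻¹ ≡ 55 (mod 61), so λ ≡ 15.
  x = λ² - 45 - 55 = 225 - 100 ≡ 3; y = λ·(45 - 3) - 3 ≡ 17. → (3, 17)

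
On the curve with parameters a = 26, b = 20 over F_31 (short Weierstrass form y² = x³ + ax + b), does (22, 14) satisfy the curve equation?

y² = 14² ≡ 10; x³ + 26x + 20 = 11240 ≡ 18 (mod 31). 10 ≠ 18.

no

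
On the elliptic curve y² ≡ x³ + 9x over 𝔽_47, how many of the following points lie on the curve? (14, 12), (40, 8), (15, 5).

(14, 12): 12² ≡ 3, rhs ≡ 3 → on.
(40, 8): 8² ≡ 17, rhs ≡ 17 → on.
(15, 5): 5² ≡ 25, rhs ≡ 32 → off.

2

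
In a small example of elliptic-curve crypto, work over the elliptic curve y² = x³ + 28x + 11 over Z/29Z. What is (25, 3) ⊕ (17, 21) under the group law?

(25, 3) + (17, 21). λ = (21 - 3)/(17 - 25) ≡ 18/21 mod 29. 21⁻¹ ≡ 18 (mod 29), so λ ≡ 5.
  x = λ² - 25 - 17 = 25 - 42 ≡ 12; y = λ·(25 - 12) - 3 ≡ 4. → (12, 4)

(12, 4)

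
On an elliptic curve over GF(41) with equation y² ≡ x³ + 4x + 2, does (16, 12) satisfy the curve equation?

yes

y² = 12² ≡ 21; x³ + 4x + 2 = 4162 ≡ 21 (mod 41). 21 = 21.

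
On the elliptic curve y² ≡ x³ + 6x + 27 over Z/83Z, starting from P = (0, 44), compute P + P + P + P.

(36, 2)

Repeated addition: build up to 4P.
2P: tangent at (0, 44): λ = (3·0² + 6)/(2·44) ≡ 6/5. 5⁻¹ ≡ 50 (mod 83) since 5·50 = 250 ≡ 1, so λ ≡ 6·50 ≡ 51.
  x = λ² - 0 - 0 = 2601 - 0 ≡ 28; y = λ·(0 - 28) - 44 ≡ 22. → (28, 22)
3P: (28, 22) + (0, 44). λ = (44 - 22)/(0 - 28) ≡ 22/55 mod 83. 55⁻¹ ≡ 80 (mod 83), so λ ≡ 17.
  x = λ² - 28 - 0 = 289 - 28 ≡ 12; y = λ·(28 - 12) - 22 ≡ 1. → (12, 1)
4P: (12, 1) + (0, 44). λ = (44 - 1)/(0 - 12) ≡ 43/71 mod 83. 71⁻¹ ≡ 76 (mod 83), so λ ≡ 31.
  x = λ² - 12 - 0 = 961 - 12 ≡ 36; y = λ·(12 - 36) - 1 ≡ 2. → (36, 2)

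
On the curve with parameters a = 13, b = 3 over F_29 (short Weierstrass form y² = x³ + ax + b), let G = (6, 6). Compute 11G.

Double-and-add on 11 = (1011)₂. Start with G = (6, 6) for the leading 1-bit.
double: tangent at (6, 6): λ = (3·6² + 13)/(2·6) ≡ 5/12. 12⁻¹ ≡ 17 (mod 29) since 12·17 = 204 ≡ 1, so λ ≡ 5·17 ≡ 27.
  x = λ² - 6 - 6 = 729 - 12 ≡ 21; y = λ·(6 - 21) - 6 ≡ 24. → (21, 24)
double: tangent at (21, 24): λ = (3·21² + 13)/(2·24) ≡ 2/19. 19⁻¹ ≡ 26 (mod 29), so λ ≡ 2·26 ≡ 23.
  x = λ² - 21 - 21 = 529 - 42 ≡ 23; y = λ·(21 - 23) - 24 ≡ 17. → (23, 17)
add G: (23, 17) + (6, 6). λ = (6 - 17)/(6 - 23) ≡ 18/12 mod 29. 12⁻¹ ≡ 17 (mod 29), so λ ≡ 16.
  x = λ² - 23 - 6 = 256 - 29 ≡ 24; y = λ·(23 - 24) - 17 ≡ 25. → (24, 25)
double: tangent at (24, 25): λ = (3·24² + 13)/(2·25) ≡ 1/21. 21⁻¹ ≡ 18 (mod 29) since 21·18 = 378 ≡ 1, so λ ≡ 1·18 ≡ 18.
  x = λ² - 24 - 24 = 324 - 48 ≡ 15; y = λ·(24 - 15) - 25 ≡ 21. → (15, 21)
add G: (15, 21) + (6, 6). λ = (6 - 21)/(6 - 15) ≡ 14/20 mod 29. 20⁻¹ ≡ 16 (mod 29), so λ ≡ 21.
  x = λ² - 15 - 6 = 441 - 21 ≡ 14; y = λ·(15 - 14) - 21 ≡ 0. → (14, 0)

(14, 0)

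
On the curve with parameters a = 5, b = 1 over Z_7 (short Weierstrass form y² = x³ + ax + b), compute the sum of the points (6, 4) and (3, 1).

(6, 3)

(6, 4) + (3, 1). λ = (1 - 4)/(3 - 6) ≡ 4/4 mod 7. 4⁻¹ ≡ 2 (mod 7), so λ ≡ 1.
  x = λ² - 6 - 3 = 1 - 9 ≡ 6; y = λ·(6 - 6) - 4 ≡ 3. → (6, 3)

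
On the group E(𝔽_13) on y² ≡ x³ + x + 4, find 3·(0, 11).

Write P = (0, 11).
Repeated addition: build up to 3P.
2P: tangent at (0, 11): λ = (3·0² + 1)/(2·11) ≡ 1/9. 9⁻¹ ≡ 3 (mod 13), so λ ≡ 1·3 ≡ 3.
  x = λ² - 0 - 0 = 9 - 0 ≡ 9; y = λ·(0 - 9) - 11 ≡ 1. → (9, 1)
3P: (9, 1) + (0, 11). λ = (11 - 1)/(0 - 9) ≡ 10/4 mod 13. 4⁻¹ ≡ 10 (mod 13), so λ ≡ 9.
  x = λ² - 9 - 0 = 81 - 9 ≡ 7; y = λ·(9 - 7) - 1 ≡ 4. → (7, 4)

(7, 4)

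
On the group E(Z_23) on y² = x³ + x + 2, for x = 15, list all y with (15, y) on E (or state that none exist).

none

x³ + 1x + 2 = 3392 ≡ 11 (mod 23).
11 is a non-residue mod 23; no y exists.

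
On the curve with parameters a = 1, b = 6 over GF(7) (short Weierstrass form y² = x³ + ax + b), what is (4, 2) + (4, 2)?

(6, 5)

tangent at (4, 2): λ = (3·4² + 1)/(2·2) ≡ 0/4. 4⁻¹ ≡ 2 (mod 7), so λ ≡ 0·2 ≡ 0.
  x = λ² - 4 - 4 = 0 - 8 ≡ 6; y = λ·(4 - 6) - 2 ≡ 5. → (6, 5)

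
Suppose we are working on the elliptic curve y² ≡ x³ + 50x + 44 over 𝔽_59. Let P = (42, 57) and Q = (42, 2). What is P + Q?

The two points share x = 42 and their y-coordinates satisfy 57 + 2 ≡ 0 (mod 59), so they are inverses. Their sum is ∞.

O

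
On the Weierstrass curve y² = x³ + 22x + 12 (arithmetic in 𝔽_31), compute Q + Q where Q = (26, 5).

tangent at (26, 5): λ = (3·26² + 22)/(2·5) ≡ 4/10. 10⁻¹ ≡ 28 (mod 31) since 10·28 = 280 ≡ 1, so λ ≡ 4·28 ≡ 19.
  x = λ² - 26 - 26 = 361 - 52 ≡ 30; y = λ·(26 - 30) - 5 ≡ 12. → (30, 12)

(30, 12)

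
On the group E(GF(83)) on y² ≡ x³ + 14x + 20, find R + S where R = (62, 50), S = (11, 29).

(5, 76)

(62, 50) + (11, 29). λ = (29 - 50)/(11 - 62) ≡ 62/32 mod 83. 32⁻¹ ≡ 13 (mod 83), so λ ≡ 59.
  x = λ² - 62 - 11 = 3481 - 73 ≡ 5; y = λ·(62 - 5) - 50 ≡ 76. → (5, 76)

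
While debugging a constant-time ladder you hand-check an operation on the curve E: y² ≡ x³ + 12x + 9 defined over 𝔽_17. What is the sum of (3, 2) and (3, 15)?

O

The two points share x = 3 and their y-coordinates satisfy 2 + 15 ≡ 0 (mod 17), so they are inverses. Their sum is O.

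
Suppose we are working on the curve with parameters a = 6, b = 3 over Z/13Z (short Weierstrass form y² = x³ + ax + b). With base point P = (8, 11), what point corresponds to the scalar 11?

(0, 9)

Repeated addition: build up to 11P.
2P: tangent at (8, 11): λ = (3·8² + 6)/(2·11) ≡ 3/9. 9⁻¹ ≡ 3 (mod 13) since 9·3 = 27 ≡ 1, so λ ≡ 3·3 ≡ 9.
  x = λ² - 8 - 8 = 81 - 16 ≡ 0; y = λ·(8 - 0) - 11 ≡ 9. → (0, 9)
3P: (0, 9) + (8, 11). λ = (11 - 9)/(8 - 0) ≡ 2/8 mod 13. 8⁻¹ ≡ 5 (mod 13), so λ ≡ 10.
  x = λ² - 0 - 8 = 100 - 8 ≡ 1; y = λ·(0 - 1) - 9 ≡ 7. → (1, 7)
4P: (1, 7) + (8, 11). λ = (11 - 7)/(8 - 1) ≡ 4/7 mod 13. 7⁻¹ ≡ 2 (mod 13), so λ ≡ 8.
  x = λ² - 1 - 8 = 64 - 9 ≡ 3; y = λ·(1 - 3) - 7 ≡ 3. → (3, 3)
5P: (3, 3) + (8, 11). λ = (11 - 3)/(8 - 3) ≡ 8/5 mod 13. 5⁻¹ ≡ 8 (mod 13) since 5·8 = 40 ≡ 1, so λ ≡ 12.
  x = λ² - 3 - 8 = 144 - 11 ≡ 3; y = λ·(3 - 3) - 3 ≡ 10. → (3, 10)
6P: (3, 10) + (8, 11). λ = (11 - 10)/(8 - 3) ≡ 1/5 mod 13. 5⁻¹ ≡ 8 (mod 13) since 5·8 = 40 ≡ 1, so λ ≡ 8.
  x = λ² - 3 - 8 = 64 - 11 ≡ 1; y = λ·(3 - 1) - 10 ≡ 6. → (1, 6)
7P: (1, 6) + (8, 11). λ = (11 - 6)/(8 - 1) ≡ 5/7 mod 13. 7⁻¹ ≡ 2 (mod 13), so λ ≡ 10.
  x = λ² - 1 - 8 = 100 - 9 ≡ 0; y = λ·(1 - 0) - 6 ≡ 4. → (0, 4)
8P: (0, 4) + (8, 11). λ = (11 - 4)/(8 - 0) ≡ 7/8 mod 13. 8⁻¹ ≡ 5 (mod 13) since 8·5 = 40 ≡ 1, so λ ≡ 9.
  x = λ² - 0 - 8 = 81 - 8 ≡ 8; y = λ·(0 - 8) - 4 ≡ 2. → (8, 2)
9P: (8, 2) + (8, 11): same x and y₁ ≡ -y₂, so the sum is O.
10P: O + (8, 11) = (8, 11) (identity).
11P: tangent at (8, 11): λ = (3·8² + 6)/(2·11) ≡ 3/9. 9⁻¹ ≡ 3 (mod 13) since 9·3 = 27 ≡ 1, so λ ≡ 3·3 ≡ 9.
  x = λ² - 8 - 8 = 81 - 16 ≡ 0; y = λ·(8 - 0) - 11 ≡ 9. → (0, 9)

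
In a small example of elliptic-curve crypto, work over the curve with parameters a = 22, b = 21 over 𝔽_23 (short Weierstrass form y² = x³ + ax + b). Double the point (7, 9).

(18, 4)

tangent at (7, 9): λ = (3·7² + 22)/(2·9) ≡ 8/18. 18⁻¹ ≡ 9 (mod 23), so λ ≡ 8·9 ≡ 3.
  x = λ² - 7 - 7 = 9 - 14 ≡ 18; y = λ·(7 - 18) - 9 ≡ 4. → (18, 4)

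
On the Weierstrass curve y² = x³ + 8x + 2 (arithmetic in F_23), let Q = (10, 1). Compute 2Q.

tangent at (10, 1): λ = (3·10² + 8)/(2·1) ≡ 9/2. 2⁻¹ ≡ 12 (mod 23) since 2·12 = 24 ≡ 1, so λ ≡ 9·12 ≡ 16.
  x = λ² - 10 - 10 = 256 - 20 ≡ 6; y = λ·(10 - 6) - 1 ≡ 17. → (6, 17)

(6, 17)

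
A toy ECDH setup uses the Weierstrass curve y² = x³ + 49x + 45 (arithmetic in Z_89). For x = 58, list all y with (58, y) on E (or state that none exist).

none

x³ + 49x + 45 = 197999 ≡ 63 (mod 89).
63 is a non-residue mod 89; no y exists.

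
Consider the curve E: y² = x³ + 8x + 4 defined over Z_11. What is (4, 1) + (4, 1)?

tangent at (4, 1): λ = (3·4² + 8)/(2·1) ≡ 1/2. 2⁻¹ ≡ 6 (mod 11) since 2·6 = 12 ≡ 1, so λ ≡ 1·6 ≡ 6.
  x = λ² - 4 - 4 = 36 - 8 ≡ 6; y = λ·(4 - 6) - 1 ≡ 9. → (6, 9)

(6, 9)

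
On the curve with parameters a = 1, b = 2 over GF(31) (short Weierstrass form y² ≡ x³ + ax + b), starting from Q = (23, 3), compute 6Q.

Double-and-add on 6 = (110)₂. Start with Q = (23, 3) for the leading 1-bit.
double: tangent at (23, 3): λ = (3·23² + 1)/(2·3) ≡ 7/6. 6⁻¹ ≡ 26 (mod 31), so λ ≡ 7·26 ≡ 27.
  x = λ² - 23 - 23 = 729 - 46 ≡ 1; y = λ·(23 - 1) - 3 ≡ 2. → (1, 2)
add Q: (1, 2) + (23, 3). λ = (3 - 2)/(23 - 1) ≡ 1/22 mod 31. 22⁻¹ ≡ 24 (mod 31), so λ ≡ 24.
  x = λ² - 1 - 23 = 576 - 24 ≡ 25; y = λ·(1 - 25) - 2 ≡ 11. → (25, 11)
double: tangent at (25, 11): λ = (3·25² + 1)/(2·11) ≡ 16/22. 22⁻¹ ≡ 24 (mod 31), so λ ≡ 16·24 ≡ 12.
  x = λ² - 25 - 25 = 144 - 50 ≡ 1; y = λ·(25 - 1) - 11 ≡ 29. → (1, 29)

(1, 29)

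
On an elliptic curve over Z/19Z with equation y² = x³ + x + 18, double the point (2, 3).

(16, 11)

tangent at (2, 3): λ = (3·2² + 1)/(2·3) ≡ 13/6. 6⁻¹ ≡ 16 (mod 19) since 6·16 = 96 ≡ 1, so λ ≡ 13·16 ≡ 18.
  x = λ² - 2 - 2 = 324 - 4 ≡ 16; y = λ·(2 - 16) - 3 ≡ 11. → (16, 11)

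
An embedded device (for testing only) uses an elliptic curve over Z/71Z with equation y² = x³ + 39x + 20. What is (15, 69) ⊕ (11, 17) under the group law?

(15, 69) + (11, 17). λ = (17 - 69)/(11 - 15) ≡ 19/67 mod 71. 67⁻¹ ≡ 53 (mod 71) since 67·53 = 3551 ≡ 1, so λ ≡ 13.
  x = λ² - 15 - 11 = 169 - 26 ≡ 1; y = λ·(15 - 1) - 69 ≡ 42. → (1, 42)

(1, 42)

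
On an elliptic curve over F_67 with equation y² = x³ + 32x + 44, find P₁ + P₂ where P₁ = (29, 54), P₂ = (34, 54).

(29, 54) + (34, 54). λ = (54 - 54)/(34 - 29) ≡ 0/5 mod 67. 5⁻¹ ≡ 27 (mod 67), so λ ≡ 0.
  x = λ² - 29 - 34 = 0 - 63 ≡ 4; y = λ·(29 - 4) - 54 ≡ 13. → (4, 13)

(4, 13)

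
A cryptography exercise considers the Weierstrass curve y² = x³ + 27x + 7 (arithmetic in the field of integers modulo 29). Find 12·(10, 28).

(12, 0)

Write P = (10, 28).
Repeated addition: build up to 12P.
2P: tangent at (10, 28): λ = (3·10² + 27)/(2·28) ≡ 8/27. 27⁻¹ ≡ 14 (mod 29) since 27·14 = 378 ≡ 1, so λ ≡ 8·14 ≡ 25.
  x = λ² - 10 - 10 = 625 - 20 ≡ 25; y = λ·(10 - 25) - 28 ≡ 3. → (25, 3)
3P: (25, 3) + (10, 28). λ = (28 - 3)/(10 - 25) ≡ 25/14 mod 29. 14⁻¹ ≡ 27 (mod 29) since 14·27 = 378 ≡ 1, so λ ≡ 8.
  x = λ² - 25 - 10 = 64 - 35 ≡ 0; y = λ·(25 - 0) - 3 ≡ 23. → (0, 23)
4P: (0, 23) + (10, 28). λ = (28 - 23)/(10 - 0) ≡ 5/10 mod 29. 10⁻¹ ≡ 3 (mod 29), so λ ≡ 15.
  x = λ² - 0 - 10 = 225 - 10 ≡ 12; y = λ·(0 - 12) - 23 ≡ 0. → (12, 0)
5P: (12, 0) + (10, 28). λ = (28 - 0)/(10 - 12) ≡ 28/27 mod 29. 27⁻¹ ≡ 14 (mod 29) since 27·14 = 378 ≡ 1, so λ ≡ 15.
  x = λ² - 12 - 10 = 225 - 22 ≡ 0; y = λ·(12 - 0) - 0 ≡ 6. → (0, 6)
6P: (0, 6) + (10, 28). λ = (28 - 6)/(10 - 0) ≡ 22/10 mod 29. 10⁻¹ ≡ 3 (mod 29) since 10·3 = 30 ≡ 1, so λ ≡ 8.
  x = λ² - 0 - 10 = 64 - 10 ≡ 25; y = λ·(0 - 25) - 6 ≡ 26. → (25, 26)
7P: (25, 26) + (10, 28). λ = (28 - 26)/(10 - 25) ≡ 2/14 mod 29. 14⁻¹ ≡ 27 (mod 29) since 14·27 = 378 ≡ 1, so λ ≡ 25.
  x = λ² - 25 - 10 = 625 - 35 ≡ 10; y = λ·(25 - 10) - 26 ≡ 1. → (10, 1)
8P: (10, 1) + (10, 28): same x and y₁ ≡ -y₂, so the sum is O.
9P: O + (10, 28) = (10, 28) (identity).
10P: tangent at (10, 28): λ = (3·10² + 27)/(2·28) ≡ 8/27. 27⁻¹ ≡ 14 (mod 29), so λ ≡ 8·14 ≡ 25.
  x = λ² - 10 - 10 = 625 - 20 ≡ 25; y = λ·(10 - 25) - 28 ≡ 3. → (25, 3)
11P: (25, 3) + (10, 28). λ = (28 - 3)/(10 - 25) ≡ 25/14 mod 29. 14⁻¹ ≡ 27 (mod 29) since 14·27 = 378 ≡ 1, so λ ≡ 8.
  x = λ² - 25 - 10 = 64 - 35 ≡ 0; y = λ·(25 - 0) - 3 ≡ 23. → (0, 23)
12P: (0, 23) + (10, 28). λ = (28 - 23)/(10 - 0) ≡ 5/10 mod 29. 10⁻¹ ≡ 3 (mod 29), so λ ≡ 15.
  x = λ² - 0 - 10 = 225 - 10 ≡ 12; y = λ·(0 - 12) - 23 ≡ 0. → (12, 0)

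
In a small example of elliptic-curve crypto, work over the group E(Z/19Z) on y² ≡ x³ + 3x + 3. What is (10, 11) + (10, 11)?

tangent at (10, 11): λ = (3·10² + 3)/(2·11) ≡ 18/3. 3⁻¹ ≡ 13 (mod 19) since 3·13 = 39 ≡ 1, so λ ≡ 18·13 ≡ 6.
  x = λ² - 10 - 10 = 36 - 20 ≡ 16; y = λ·(10 - 16) - 11 ≡ 10. → (16, 10)

(16, 10)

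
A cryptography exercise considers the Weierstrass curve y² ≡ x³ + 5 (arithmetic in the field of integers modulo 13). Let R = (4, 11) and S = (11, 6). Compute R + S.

(7, 6)

(4, 11) + (11, 6). λ = (6 - 11)/(11 - 4) ≡ 8/7 mod 13. 7⁻¹ ≡ 2 (mod 13), so λ ≡ 3.
  x = λ² - 4 - 11 = 9 - 15 ≡ 7; y = λ·(4 - 7) - 11 ≡ 6. → (7, 6)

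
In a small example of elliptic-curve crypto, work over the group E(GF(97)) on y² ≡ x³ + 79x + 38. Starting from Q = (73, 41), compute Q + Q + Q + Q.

(3, 60)

Repeated addition: build up to 4Q.
2Q: tangent at (73, 41): λ = (3·73² + 79)/(2·41) ≡ 61/82. 82⁻¹ ≡ 84 (mod 97), so λ ≡ 61·84 ≡ 80.
  x = λ² - 73 - 73 = 6400 - 146 ≡ 46; y = λ·(73 - 46) - 41 ≡ 82. → (46, 82)
3Q: (46, 82) + (73, 41). λ = (41 - 82)/(73 - 46) ≡ 56/27 mod 97. 27⁻¹ ≡ 18 (mod 97), so λ ≡ 38.
  x = λ² - 46 - 73 = 1444 - 119 ≡ 64; y = λ·(46 - 64) - 82 ≡ 10. → (64, 10)
4Q: (64, 10) + (73, 41). λ = (41 - 10)/(73 - 64) ≡ 31/9 mod 97. 9⁻¹ ≡ 54 (mod 97) since 9·54 = 486 ≡ 1, so λ ≡ 25.
  x = λ² - 64 - 73 = 625 - 137 ≡ 3; y = λ·(64 - 3) - 10 ≡ 60. → (3, 60)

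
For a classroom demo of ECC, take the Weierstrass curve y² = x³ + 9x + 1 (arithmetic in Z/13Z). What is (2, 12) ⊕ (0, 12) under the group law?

(11, 1)

(2, 12) + (0, 12). λ = (12 - 12)/(0 - 2) ≡ 0/11 mod 13. 11⁻¹ ≡ 6 (mod 13), so λ ≡ 0.
  x = λ² - 2 - 0 = 0 - 2 ≡ 11; y = λ·(2 - 11) - 12 ≡ 1. → (11, 1)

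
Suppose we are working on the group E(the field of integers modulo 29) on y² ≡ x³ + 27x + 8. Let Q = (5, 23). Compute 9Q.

(6, 3)

Repeated addition: build up to 9Q.
2Q: tangent at (5, 23): λ = (3·5² + 27)/(2·23) ≡ 15/17. 17⁻¹ ≡ 12 (mod 29), so λ ≡ 15·12 ≡ 6.
  x = λ² - 5 - 5 = 36 - 10 ≡ 26; y = λ·(5 - 26) - 23 ≡ 25. → (26, 25)
3Q: (26, 25) + (5, 23). λ = (23 - 25)/(5 - 26) ≡ 27/8 mod 29. 8⁻¹ ≡ 11 (mod 29), so λ ≡ 7.
  x = λ² - 26 - 5 = 49 - 31 ≡ 18; y = λ·(26 - 18) - 25 ≡ 2. → (18, 2)
4Q: (18, 2) + (5, 23). λ = (23 - 2)/(5 - 18) ≡ 21/16 mod 29. 16⁻¹ ≡ 20 (mod 29), so λ ≡ 14.
  x = λ² - 18 - 5 = 196 - 23 ≡ 28; y = λ·(18 - 28) - 2 ≡ 3. → (28, 3)
5Q: (28, 3) + (5, 23). λ = (23 - 3)/(5 - 28) ≡ 20/6 mod 29. 6⁻¹ ≡ 5 (mod 29), so λ ≡ 13.
  x = λ² - 28 - 5 = 169 - 33 ≡ 20; y = λ·(28 - 20) - 3 ≡ 14. → (20, 14)
6Q: (20, 14) + (5, 23). λ = (23 - 14)/(5 - 20) ≡ 9/14 mod 29. 14⁻¹ ≡ 27 (mod 29), so λ ≡ 11.
  x = λ² - 20 - 5 = 121 - 25 ≡ 9; y = λ·(20 - 9) - 14 ≡ 20. → (9, 20)
7Q: (9, 20) + (5, 23). λ = (23 - 20)/(5 - 9) ≡ 3/25 mod 29. 25⁻¹ ≡ 7 (mod 29) since 25·7 = 175 ≡ 1, so λ ≡ 21.
  x = λ² - 9 - 5 = 441 - 14 ≡ 21; y = λ·(9 - 21) - 20 ≡ 18. → (21, 18)
8Q: (21, 18) + (5, 23). λ = (23 - 18)/(5 - 21) ≡ 5/13 mod 29. 13⁻¹ ≡ 9 (mod 29), so λ ≡ 16.
  x = λ² - 21 - 5 = 256 - 26 ≡ 27; y = λ·(21 - 27) - 18 ≡ 2. → (27, 2)
9Q: (27, 2) + (5, 23). λ = (23 - 2)/(5 - 27) ≡ 21/7 mod 29. 7⁻¹ ≡ 25 (mod 29), so λ ≡ 3.
  x = λ² - 27 - 5 = 9 - 32 ≡ 6; y = λ·(27 - 6) - 2 ≡ 3. → (6, 3)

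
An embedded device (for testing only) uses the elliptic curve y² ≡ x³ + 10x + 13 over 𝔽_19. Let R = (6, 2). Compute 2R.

(8, 15)

tangent at (6, 2): λ = (3·6² + 10)/(2·2) ≡ 4/4. 4⁻¹ ≡ 5 (mod 19), so λ ≡ 4·5 ≡ 1.
  x = λ² - 6 - 6 = 1 - 12 ≡ 8; y = λ·(6 - 8) - 2 ≡ 15. → (8, 15)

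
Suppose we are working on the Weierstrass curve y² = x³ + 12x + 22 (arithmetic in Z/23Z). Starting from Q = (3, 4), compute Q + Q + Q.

Repeated addition: build up to 3Q.
2Q: tangent at (3, 4): λ = (3·3² + 12)/(2·4) ≡ 16/8. 8⁻¹ ≡ 3 (mod 23) since 8·3 = 24 ≡ 1, so λ ≡ 16·3 ≡ 2.
  x = λ² - 3 - 3 = 4 - 6 ≡ 21; y = λ·(3 - 21) - 4 ≡ 6. → (21, 6)
3Q: (21, 6) + (3, 4). λ = (4 - 6)/(3 - 21) ≡ 21/5 mod 23. 5⁻¹ ≡ 14 (mod 23), so λ ≡ 18.
  x = λ² - 21 - 3 = 324 - 24 ≡ 1; y = λ·(21 - 1) - 6 ≡ 9. → (1, 9)

(1, 9)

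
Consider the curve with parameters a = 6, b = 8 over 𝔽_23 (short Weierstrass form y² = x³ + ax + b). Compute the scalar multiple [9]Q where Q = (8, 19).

Repeated addition: build up to 9Q.
2Q: tangent at (8, 19): λ = (3·8² + 6)/(2·19) ≡ 14/15. 15⁻¹ ≡ 20 (mod 23), so λ ≡ 14·20 ≡ 4.
  x = λ² - 8 - 8 = 16 - 16 ≡ 0; y = λ·(8 - 0) - 19 ≡ 13. → (0, 13)
3Q: (0, 13) + (8, 19). λ = (19 - 13)/(8 - 0) ≡ 6/8 mod 23. 8⁻¹ ≡ 3 (mod 23) since 8·3 = 24 ≡ 1, so λ ≡ 18.
  x = λ² - 0 - 8 = 324 - 8 ≡ 17; y = λ·(0 - 17) - 13 ≡ 3. → (17, 3)
4Q: (17, 3) + (8, 19). λ = (19 - 3)/(8 - 17) ≡ 16/14 mod 23. 14⁻¹ ≡ 5 (mod 23), so λ ≡ 11.
  x = λ² - 17 - 8 = 121 - 25 ≡ 4; y = λ·(17 - 4) - 3 ≡ 2. → (4, 2)
5Q: (4, 2) + (8, 19). λ = (19 - 2)/(8 - 4) ≡ 17/4 mod 23. 4⁻¹ ≡ 6 (mod 23), so λ ≡ 10.
  x = λ² - 4 - 8 = 100 - 12 ≡ 19; y = λ·(4 - 19) - 2 ≡ 9. → (19, 9)
6Q: (19, 9) + (8, 19). λ = (19 - 9)/(8 - 19) ≡ 10/12 mod 23. 12⁻¹ ≡ 2 (mod 23), so λ ≡ 20.
  x = λ² - 19 - 8 = 400 - 27 ≡ 5; y = λ·(19 - 5) - 9 ≡ 18. → (5, 18)
7Q: (5, 18) + (8, 19). λ = (19 - 18)/(8 - 5) ≡ 1/3 mod 23. 3⁻¹ ≡ 8 (mod 23), so λ ≡ 8.
  x = λ² - 5 - 8 = 64 - 13 ≡ 5; y = λ·(5 - 5) - 18 ≡ 5. → (5, 5)
8Q: (5, 5) + (8, 19). λ = (19 - 5)/(8 - 5) ≡ 14/3 mod 23. 3⁻¹ ≡ 8 (mod 23), so λ ≡ 20.
  x = λ² - 5 - 8 = 400 - 13 ≡ 19; y = λ·(5 - 19) - 5 ≡ 14. → (19, 14)
9Q: (19, 14) + (8, 19). λ = (19 - 14)/(8 - 19) ≡ 5/12 mod 23. 12⁻¹ ≡ 2 (mod 23), so λ ≡ 10.
  x = λ² - 19 - 8 = 100 - 27 ≡ 4; y = λ·(19 - 4) - 14 ≡ 21. → (4, 21)

(4, 21)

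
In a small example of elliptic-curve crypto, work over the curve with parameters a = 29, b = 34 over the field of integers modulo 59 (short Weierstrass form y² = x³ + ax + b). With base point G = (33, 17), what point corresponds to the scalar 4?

Repeated addition: build up to 4G.
2G: tangent at (33, 17): λ = (3·33² + 29)/(2·17) ≡ 51/34. 34⁻¹ ≡ 33 (mod 59), so λ ≡ 51·33 ≡ 31.
  x = λ² - 33 - 33 = 961 - 66 ≡ 10; y = λ·(33 - 10) - 17 ≡ 47. → (10, 47)
3G: (10, 47) + (33, 17). λ = (17 - 47)/(33 - 10) ≡ 29/23 mod 59. 23⁻¹ ≡ 18 (mod 59) since 23·18 = 414 ≡ 1, so λ ≡ 50.
  x = λ² - 10 - 33 = 2500 - 43 ≡ 38; y = λ·(10 - 38) - 47 ≡ 28. → (38, 28)
4G: (38, 28) + (33, 17). λ = (17 - 28)/(33 - 38) ≡ 48/54 mod 59. 54⁻¹ ≡ 47 (mod 59), so λ ≡ 14.
  x = λ² - 38 - 33 = 196 - 71 ≡ 7; y = λ·(38 - 7) - 28 ≡ 52. → (7, 52)

(7, 52)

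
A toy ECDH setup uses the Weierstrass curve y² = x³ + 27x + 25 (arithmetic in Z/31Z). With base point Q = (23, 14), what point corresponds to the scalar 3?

Repeated addition: build up to 3Q.
2Q: tangent at (23, 14): λ = (3·23² + 27)/(2·14) ≡ 2/28. 28⁻¹ ≡ 10 (mod 31) since 28·10 = 280 ≡ 1, so λ ≡ 2·10 ≡ 20.
  x = λ² - 23 - 23 = 400 - 46 ≡ 13; y = λ·(23 - 13) - 14 ≡ 0. → (13, 0)
3Q: (13, 0) + (23, 14). λ = (14 - 0)/(23 - 13) ≡ 14/10 mod 31. 10⁻¹ ≡ 28 (mod 31), so λ ≡ 20.
  x = λ² - 13 - 23 = 400 - 36 ≡ 23; y = λ·(13 - 23) - 0 ≡ 17. → (23, 17)

(23, 17)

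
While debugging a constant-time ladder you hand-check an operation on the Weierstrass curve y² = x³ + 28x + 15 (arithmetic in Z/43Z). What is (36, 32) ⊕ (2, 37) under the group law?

(36, 32) + (2, 37). λ = (37 - 32)/(2 - 36) ≡ 5/9 mod 43. 9⁻¹ ≡ 24 (mod 43) since 9·24 = 216 ≡ 1, so λ ≡ 34.
  x = λ² - 36 - 2 = 1156 - 38 ≡ 0; y = λ·(36 - 0) - 32 ≡ 31. → (0, 31)

(0, 31)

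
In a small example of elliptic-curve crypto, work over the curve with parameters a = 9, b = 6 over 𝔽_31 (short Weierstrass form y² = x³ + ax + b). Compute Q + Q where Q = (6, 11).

(2, 30)

tangent at (6, 11): λ = (3·6² + 9)/(2·11) ≡ 24/22. 22⁻¹ ≡ 24 (mod 31), so λ ≡ 24·24 ≡ 18.
  x = λ² - 6 - 6 = 324 - 12 ≡ 2; y = λ·(6 - 2) - 11 ≡ 30. → (2, 30)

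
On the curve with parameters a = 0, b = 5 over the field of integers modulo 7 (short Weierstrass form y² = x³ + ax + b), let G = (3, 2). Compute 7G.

Double-and-add on 7 = (111)₂. Start with G = (3, 2) for the leading 1-bit.
double: tangent at (3, 2): λ = (3·3² + 0)/(2·2) ≡ 6/4. 4⁻¹ ≡ 2 (mod 7) since 4·2 = 8 ≡ 1, so λ ≡ 6·2 ≡ 5.
  x = λ² - 3 - 3 = 25 - 6 ≡ 5; y = λ·(3 - 5) - 2 ≡ 2. → (5, 2)
add G: (5, 2) + (3, 2). λ = (2 - 2)/(3 - 5) ≡ 0/5 mod 7. 5⁻¹ ≡ 3 (mod 7), so λ ≡ 0.
  x = λ² - 5 - 3 = 0 - 8 ≡ 6; y = λ·(5 - 6) - 2 ≡ 5. → (6, 5)
double: tangent at (6, 5): λ = (3·6² + 0)/(2·5) ≡ 3/3. 3⁻¹ ≡ 5 (mod 7), so λ ≡ 3·5 ≡ 1.
  x = λ² - 6 - 6 = 1 - 12 ≡ 3; y = λ·(6 - 3) - 5 ≡ 5. → (3, 5)
add G: (3, 5) + (3, 2): same x and y₁ ≡ -y₂, so the sum is 𝒪.

O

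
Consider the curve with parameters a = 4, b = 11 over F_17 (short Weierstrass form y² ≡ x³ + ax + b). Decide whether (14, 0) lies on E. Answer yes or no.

y² = 0² ≡ 0; x³ + 4x + 11 = 2811 ≡ 6 (mod 17). 0 ≠ 6.

no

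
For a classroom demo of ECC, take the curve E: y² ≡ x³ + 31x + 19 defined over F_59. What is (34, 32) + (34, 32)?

tangent at (34, 32): λ = (3·34² + 31)/(2·32) ≡ 18/5. 5⁻¹ ≡ 12 (mod 59), so λ ≡ 18·12 ≡ 39.
  x = λ² - 34 - 34 = 1521 - 68 ≡ 37; y = λ·(34 - 37) - 32 ≡ 28. → (37, 28)

(37, 28)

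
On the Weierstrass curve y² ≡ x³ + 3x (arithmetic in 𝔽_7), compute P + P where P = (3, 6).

(2, 0)

tangent at (3, 6): λ = (3·3² + 3)/(2·6) ≡ 2/5. 5⁻¹ ≡ 3 (mod 7), so λ ≡ 2·3 ≡ 6.
  x = λ² - 3 - 3 = 36 - 6 ≡ 2; y = λ·(3 - 2) - 6 ≡ 0. → (2, 0)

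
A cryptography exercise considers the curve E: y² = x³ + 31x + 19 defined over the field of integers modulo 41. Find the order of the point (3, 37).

2P: tangent at (3, 37): λ = (3·3² + 31)/(2·37) ≡ 17/33. 33⁻¹ ≡ 5 (mod 41), so λ ≡ 17·5 ≡ 3.
  x = λ² - 3 - 3 = 9 - 6 ≡ 3; y = λ·(3 - 3) - 37 ≡ 4. → (3, 4)
3P: (3, 4) + (3, 37): same x and y₁ ≡ -y₂, so the sum is ∞.
3P = ∞, so the order is 3.

3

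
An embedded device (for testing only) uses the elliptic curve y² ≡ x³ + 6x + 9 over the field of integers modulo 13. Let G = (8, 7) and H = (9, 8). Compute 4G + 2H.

(2, 9)

First 4G:
Repeated addition: build up to 4G.
2G: tangent at (8, 7): λ = (3·8² + 6)/(2·7) ≡ 3/1. 1⁻¹ ≡ 1 (mod 13) since 1·1 = 1 ≡ 1, so λ ≡ 3·1 ≡ 3.
  x = λ² - 8 - 8 = 9 - 16 ≡ 6; y = λ·(8 - 6) - 7 ≡ 12. → (6, 12)
3G: (6, 12) + (8, 7). λ = (7 - 12)/(8 - 6) ≡ 8/2 mod 13. 2⁻¹ ≡ 7 (mod 13), so λ ≡ 4.
  x = λ² - 6 - 8 = 16 - 14 ≡ 2; y = λ·(6 - 2) - 12 ≡ 4. → (2, 4)
4G: (2, 4) + (8, 7). λ = (7 - 4)/(8 - 2) ≡ 3/6 mod 13. 6⁻¹ ≡ 11 (mod 13), so λ ≡ 7.
  x = λ² - 2 - 8 = 49 - 10 ≡ 0; y = λ·(2 - 0) - 4 ≡ 10. → (0, 10)
4G = (0, 10).
Next 2H:
Repeated addition: build up to 2H.
2H: tangent at (9, 8): λ = (3·9² + 6)/(2·8) ≡ 2/3. 3⁻¹ ≡ 9 (mod 13), so λ ≡ 2·9 ≡ 5.
  x = λ² - 9 - 9 = 25 - 18 ≡ 7; y = λ·(9 - 7) - 8 ≡ 2. → (7, 2)
2H = (7, 2).
Finally 4G + 2H:
(0, 10) + (7, 2). λ = (2 - 10)/(7 - 0) ≡ 5/7 mod 13. 7⁻¹ ≡ 2 (mod 13) since 7·2 = 14 ≡ 1, so λ ≡ 10.
  x = λ² - 0 - 7 = 100 - 7 ≡ 2; y = λ·(0 - 2) - 10 ≡ 9. → (2, 9)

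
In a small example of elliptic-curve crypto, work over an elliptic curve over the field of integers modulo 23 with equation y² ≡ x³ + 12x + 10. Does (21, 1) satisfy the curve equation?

yes

y² = 1² ≡ 1; x³ + 12x + 10 = 9523 ≡ 1 (mod 23). 1 = 1.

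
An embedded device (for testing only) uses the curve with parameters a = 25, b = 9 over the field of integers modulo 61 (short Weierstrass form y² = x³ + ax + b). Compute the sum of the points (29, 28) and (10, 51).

(29, 28) + (10, 51). λ = (51 - 28)/(10 - 29) ≡ 23/42 mod 61. 42⁻¹ ≡ 16 (mod 61), so λ ≡ 2.
  x = λ² - 29 - 10 = 4 - 39 ≡ 26; y = λ·(29 - 26) - 28 ≡ 39. → (26, 39)

(26, 39)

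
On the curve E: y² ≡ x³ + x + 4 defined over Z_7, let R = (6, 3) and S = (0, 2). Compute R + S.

(6, 3) + (0, 2). λ = (2 - 3)/(0 - 6) ≡ 6/1 mod 7. 1⁻¹ ≡ 1 (mod 7) since 1·1 = 1 ≡ 1, so λ ≡ 6.
  x = λ² - 6 - 0 = 36 - 6 ≡ 2; y = λ·(6 - 2) - 3 ≡ 0. → (2, 0)

(2, 0)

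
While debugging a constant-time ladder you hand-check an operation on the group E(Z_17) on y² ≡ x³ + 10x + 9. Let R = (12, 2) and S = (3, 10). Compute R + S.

(3, 7)

(12, 2) + (3, 10). λ = (10 - 2)/(3 - 12) ≡ 8/8 mod 17. 8⁻¹ ≡ 15 (mod 17) since 8·15 = 120 ≡ 1, so λ ≡ 1.
  x = λ² - 12 - 3 = 1 - 15 ≡ 3; y = λ·(12 - 3) - 2 ≡ 7. → (3, 7)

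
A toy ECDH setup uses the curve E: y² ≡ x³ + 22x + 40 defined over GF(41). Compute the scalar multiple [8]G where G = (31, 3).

(8, 20)

Double-and-add on 8 = (1000)₂. Start with G = (31, 3) for the leading 1-bit.
double: tangent at (31, 3): λ = (3·31² + 22)/(2·3) ≡ 35/6. 6⁻¹ ≡ 7 (mod 41), so λ ≡ 35·7 ≡ 40.
  x = λ² - 31 - 31 = 1600 - 62 ≡ 21; y = λ·(31 - 21) - 3 ≡ 28. → (21, 28)
double: tangent at (21, 28): λ = (3·21² + 22)/(2·28) ≡ 33/15. 15⁻¹ ≡ 11 (mod 41), so λ ≡ 33·11 ≡ 35.
  x = λ² - 21 - 21 = 1225 - 42 ≡ 35; y = λ·(21 - 35) - 28 ≡ 15. → (35, 15)
double: tangent at (35, 15): λ = (3·35² + 22)/(2·15) ≡ 7/30. 30⁻¹ ≡ 26 (mod 41) since 30·26 = 780 ≡ 1, so λ ≡ 7·26 ≡ 18.
  x = λ² - 35 - 35 = 324 - 70 ≡ 8; y = λ·(35 - 8) - 15 ≡ 20. → (8, 20)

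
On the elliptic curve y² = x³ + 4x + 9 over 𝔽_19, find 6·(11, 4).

Write Q = (11, 4).
Double-and-add on 6 = (110)₂. Start with Q = (11, 4) for the leading 1-bit.
double: tangent at (11, 4): λ = (3·11² + 4)/(2·4) ≡ 6/8. 8⁻¹ ≡ 12 (mod 19), so λ ≡ 6·12 ≡ 15.
  x = λ² - 11 - 11 = 225 - 22 ≡ 13; y = λ·(11 - 13) - 4 ≡ 4. → (13, 4)
add Q: (13, 4) + (11, 4). λ = (4 - 4)/(11 - 13) ≡ 0/17 mod 19. 17⁻¹ ≡ 9 (mod 19) since 17·9 = 153 ≡ 1, so λ ≡ 0.
  x = λ² - 13 - 11 = 0 - 24 ≡ 14; y = λ·(13 - 14) - 4 ≡ 15. → (14, 15)
double: tangent at (14, 15): λ = (3·14² + 4)/(2·15) ≡ 3/11. 11⁻¹ ≡ 7 (mod 19), so λ ≡ 3·7 ≡ 2.
  x = λ² - 14 - 14 = 4 - 28 ≡ 14; y = λ·(14 - 14) - 15 ≡ 4. → (14, 4)

(14, 4)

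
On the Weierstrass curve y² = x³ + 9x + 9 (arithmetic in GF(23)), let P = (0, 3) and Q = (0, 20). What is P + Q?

O

The two points share x = 0 and their y-coordinates satisfy 3 + 20 ≡ 0 (mod 23), so they are inverses. Their sum is O.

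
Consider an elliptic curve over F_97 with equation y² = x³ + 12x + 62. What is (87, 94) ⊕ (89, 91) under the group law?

(87, 94) + (89, 91). λ = (91 - 94)/(89 - 87) ≡ 94/2 mod 97. 2⁻¹ ≡ 49 (mod 97) since 2·49 = 98 ≡ 1, so λ ≡ 47.
  x = λ² - 87 - 89 = 2209 - 176 ≡ 93; y = λ·(87 - 93) - 94 ≡ 12. → (93, 12)

(93, 12)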